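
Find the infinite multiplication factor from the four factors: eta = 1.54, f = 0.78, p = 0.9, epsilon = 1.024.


k_inf = eta * f * p * epsilon
k_inf = 1.54 * 0.78 * 0.9 * 1.024
k_inf = 1.1070

1.1070


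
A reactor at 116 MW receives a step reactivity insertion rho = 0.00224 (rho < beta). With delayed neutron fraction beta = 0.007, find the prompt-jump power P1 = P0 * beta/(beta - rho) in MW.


P1/P0 = beta / (beta - rho)
P1/P0 = 0.007 / (0.007 - 0.00224) = 1.470588
P1 = 116 * 1.470588 = 170.59 MW

170.59


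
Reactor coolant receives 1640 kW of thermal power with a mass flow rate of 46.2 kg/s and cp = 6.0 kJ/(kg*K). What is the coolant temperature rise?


dT = Q / (m_dot * cp)
dT = 1640 / (46.2 * 6.0)
dT = 5.9163 C

5.9163


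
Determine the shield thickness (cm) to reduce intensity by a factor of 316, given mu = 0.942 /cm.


x = ln(factor) / mu
x = ln(316) / 0.942
x = 6.1101 cm

6.1101


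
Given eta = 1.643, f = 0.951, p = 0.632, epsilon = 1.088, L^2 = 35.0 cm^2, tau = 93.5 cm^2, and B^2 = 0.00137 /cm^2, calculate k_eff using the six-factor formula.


k_inf = eta*f*p*eps = 1.643*0.951*0.632*1.088 = 1.074395
P_TNL = 1/(1 + L^2*B^2) = 1/(1 + 35.0*0.00137) = 0.9542440
P_FNL = exp(-B^2*tau) = exp(-0.00137*93.5) = 0.8797698
k_eff = k_inf * P_TNL * P_FNL = 1.074395 * 0.9542440 * 0.8797698
k_eff = 0.90197

0.90197


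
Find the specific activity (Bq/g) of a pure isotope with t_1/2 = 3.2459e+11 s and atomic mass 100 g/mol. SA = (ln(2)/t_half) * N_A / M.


lambda = ln(2) / t_half = ln(2) / 3.2459e+11 = 2.135455e-12 /s
SA = lambda * N_A / M
SA = 2.135455e-12 * 6.022e23 / 100
SA = 1.2860e+10 Bq/g

1.2860e+10


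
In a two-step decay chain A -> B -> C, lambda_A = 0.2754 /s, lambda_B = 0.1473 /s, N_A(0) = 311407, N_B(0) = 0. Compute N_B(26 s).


N_B(t) = lambda_A * N_A0 / (lambda_B - lambda_A) * [exp(-lambda_A*t) - exp(-lambda_B*t)]
exp(-0.2754*26) = 7.767438e-04; exp(-0.1473*26) = 0.02171396
N_B = 0.2754 * 311407 / (0.1473 - 0.2754) * (7.767438e-04 - 0.02171396)
N_B = 14017

14017


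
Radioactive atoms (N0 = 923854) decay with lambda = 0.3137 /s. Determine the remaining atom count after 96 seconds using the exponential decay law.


N = N0 * exp(-lambda * t)
N = 923854 * exp(-0.3137 * 96)
N = 7.7044e-08

7.7044e-08


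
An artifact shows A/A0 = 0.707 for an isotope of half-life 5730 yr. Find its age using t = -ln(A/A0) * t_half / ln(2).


lambda = ln(2) / t_half = ln(2) / 5730 = 1.209681e-04 /yr
t = -ln(A/A0) / lambda
t = -ln(0.707) / 1.209681e-04
t = 2866.2 yr

2866.2


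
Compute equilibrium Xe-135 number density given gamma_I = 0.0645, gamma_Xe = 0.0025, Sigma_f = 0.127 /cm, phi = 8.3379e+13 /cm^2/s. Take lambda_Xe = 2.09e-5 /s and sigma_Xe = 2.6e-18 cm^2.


Xe_eq = (gamma_I + gamma_Xe) * Sigma_f * phi / (lambda_Xe + sigma_Xe * phi)
Numerator = (0.0645 + 0.0025) * 0.127 * 8.3379e+13 = 7.094719e+11
Denominator = 2.09e-5 + 2.6e-18 * 8.3379e+13 = 2.376854e-04
Xe_eq = 7.094719e+11 / 2.376854e-04 = 2.9849e+15 /cm^3

2.9849e+15


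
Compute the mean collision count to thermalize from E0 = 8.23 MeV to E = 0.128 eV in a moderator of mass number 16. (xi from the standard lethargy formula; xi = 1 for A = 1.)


xi = 1 + (A-1)^2/(2A)*ln((A-1)/(A+1)) = 0.1199467 (for A = 16)
n = ln(E0/E) / xi
n = ln(8.23e6 / 0.128) / 0.1199467
n = ln(6.429688e+07) / 0.1199467 = 149.89

149.89


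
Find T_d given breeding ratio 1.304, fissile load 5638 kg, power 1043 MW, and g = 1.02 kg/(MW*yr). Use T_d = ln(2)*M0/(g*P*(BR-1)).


Breeding gain G = BR - 1 = 1.304 - 1 = 0.304
Fissile production rate = g * P * G = 1.02 * 1043 * 0.304 = 323.41344 kg/yr
T_d = ln(2) * M0 / (g * P * G)
T_d = ln(2) * 5638 / 323.41344 = 12.083 yr

12.083


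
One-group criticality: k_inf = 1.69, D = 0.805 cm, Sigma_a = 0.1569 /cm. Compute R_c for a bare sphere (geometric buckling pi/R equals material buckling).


L^2 = D / Sigma_a = 0.805 / 0.1569 = 5.130656 cm^2
B_m^2 = (k_inf - 1) / L^2 = (1.69 - 1) / 5.130656 = 0.1344857 /cm^2
For a bare sphere: B_g = pi/R, so R_c = pi / sqrt(B_m^2)
R_c = pi / sqrt(0.1344857) = 8.5667 cm

8.5667


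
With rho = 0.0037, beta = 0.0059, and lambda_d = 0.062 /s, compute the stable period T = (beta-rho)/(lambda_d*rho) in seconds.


T = (beta - rho) / (lambda_d * rho)
T = (0.0059 - 0.0037) / (0.062 * 0.0037)
T = 9.5902 s

9.5902


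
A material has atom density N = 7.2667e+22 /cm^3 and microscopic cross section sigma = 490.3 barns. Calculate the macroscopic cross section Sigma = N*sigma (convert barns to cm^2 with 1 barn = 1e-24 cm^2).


Sigma = N * sigma_barns * 1e-24
Sigma = 7.2667e+22 * 490.3 * 1e-24
Sigma = 35.629 /cm

35.629


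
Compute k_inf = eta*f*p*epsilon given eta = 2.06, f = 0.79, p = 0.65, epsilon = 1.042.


k_inf = eta * f * p * epsilon
k_inf = 2.06 * 0.79 * 0.65 * 1.042
k_inf = 1.1022

1.1022


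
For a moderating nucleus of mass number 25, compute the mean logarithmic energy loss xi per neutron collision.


xi = 1 + (A-1)^2/(2A) * ln((A-1)/(A+1))
xi = 1 + (25-1)^2/(2*25) * ln((25-1)/(25 +1))
xi = 0.077908

0.077908


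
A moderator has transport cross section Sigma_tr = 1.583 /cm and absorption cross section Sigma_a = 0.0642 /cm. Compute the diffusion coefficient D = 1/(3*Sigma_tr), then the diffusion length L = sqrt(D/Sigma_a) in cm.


D = 1 / (3 * Sigma_tr) = 1 / (3 * 1.583) = 0.2105706 cm
L = sqrt(D / Sigma_a)
L = sqrt(0.2105706 / 0.0642)
L = 1.8111 cm

1.8111


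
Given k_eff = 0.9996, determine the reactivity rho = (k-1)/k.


rho = (k_eff - 1) / k_eff
rho = (0.9996 - 1) / 0.9996
rho = -4.0016e-04

-4.0016e-04


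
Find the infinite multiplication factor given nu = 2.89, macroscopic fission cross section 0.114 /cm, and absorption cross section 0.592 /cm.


k_inf = nu * Sigma_f / Sigma_a
k_inf = 2.89 * 0.114 / 0.592
k_inf = 0.55652

0.55652


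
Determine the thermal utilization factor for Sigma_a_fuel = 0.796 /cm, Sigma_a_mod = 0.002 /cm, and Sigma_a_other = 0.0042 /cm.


f = Sigma_a_fuel / (Sigma_a_fuel + Sigma_a_mod + Sigma_a_other)
f = 0.796 / (0.796 + 0.002 + 0.0042)
f = 0.99227

0.99227


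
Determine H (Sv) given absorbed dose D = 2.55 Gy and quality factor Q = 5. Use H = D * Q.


H = D * Q
H = 2.55 * 5
H = 12.750 Sv

12.750


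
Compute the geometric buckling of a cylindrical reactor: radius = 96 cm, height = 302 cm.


B^2 = (2.405/R)^2 + (pi/H)^2
B^2 = (2.405/96)^2 + (pi/302)^2
B^2 = 7.3582e-04 /cm^2

7.3582e-04


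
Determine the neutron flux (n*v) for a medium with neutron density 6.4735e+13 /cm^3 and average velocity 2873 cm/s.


phi = n * v
phi = 6.4735e+13 * 2873
phi = 1.8598e+17 /cm^2/s

1.8598e+17


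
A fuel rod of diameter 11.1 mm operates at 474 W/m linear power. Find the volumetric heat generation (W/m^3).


r = D / 2 / 1000 = 11.1 / 2 / 1000 = 0.00555 m
q''' = q' / (pi * r^2)
q''' = 474 / (pi * 0.00555^2)
q''' = 4.8983e+06 W/m^3

4.8983e+06


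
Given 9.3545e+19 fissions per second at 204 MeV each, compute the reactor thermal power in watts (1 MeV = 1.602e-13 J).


P = fission_rate * E_MeV * 1.602e-13
P = 9.3545e+19 * 204 * 1.602e-13
P = 3.0571e+09 W

3.0571e+09


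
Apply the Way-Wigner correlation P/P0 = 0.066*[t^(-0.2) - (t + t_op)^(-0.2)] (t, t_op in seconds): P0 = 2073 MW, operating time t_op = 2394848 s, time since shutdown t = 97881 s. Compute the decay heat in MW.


P/P0 = 0.066 * [t^(-0.2) - (t + t_op)^(-0.2)]
P/P0 = 0.066 * [97881^(-0.2) - (97881 + 2394848)^(-0.2)]
P/P0 = 0.066 * [0.1004293 - 0.05256117] = 0.003159297
P = 2073 * 0.003159297 = 6.5492 MW

6.5492


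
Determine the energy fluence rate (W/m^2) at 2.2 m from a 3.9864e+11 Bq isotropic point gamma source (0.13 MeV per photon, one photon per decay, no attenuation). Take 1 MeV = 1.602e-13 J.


psi = A * E * 1.602e-13 / (4*pi*r^2)
psi = 3.9864e+11 * 0.13 * 1.602e-13 / (4*pi*2.2^2)
psi = 1.3650e-04 W/m^2

1.3650e-04


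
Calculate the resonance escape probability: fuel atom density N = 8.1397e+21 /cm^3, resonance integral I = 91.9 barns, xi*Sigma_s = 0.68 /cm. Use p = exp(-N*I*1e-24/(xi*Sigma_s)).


p = exp(-N * I * 1e-24 / (xi*Sigma_s))
p = exp(-8.1397e+21 * 91.9 * 1e-24 / 0.68)
p = 0.33285

0.33285


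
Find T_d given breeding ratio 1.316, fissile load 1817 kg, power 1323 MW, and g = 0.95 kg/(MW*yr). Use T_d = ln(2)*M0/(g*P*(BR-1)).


Breeding gain G = BR - 1 = 1.316 - 1 = 0.316
Fissile production rate = g * P * G = 0.95 * 1323 * 0.316 = 397.1646 kg/yr
T_d = ln(2) * M0 / (g * P * G)
T_d = ln(2) * 1817 / 397.1646 = 3.1711 yr

3.1711


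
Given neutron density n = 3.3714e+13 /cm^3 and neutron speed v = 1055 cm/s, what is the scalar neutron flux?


phi = n * v
phi = 3.3714e+13 * 1055
phi = 3.5568e+16 /cm^2/s

3.5568e+16


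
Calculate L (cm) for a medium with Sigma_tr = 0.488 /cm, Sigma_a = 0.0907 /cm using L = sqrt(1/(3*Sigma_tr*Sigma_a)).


D = 1 / (3 * Sigma_tr) = 1 / (3 * 0.488) = 0.6830601 cm
L = sqrt(D / Sigma_a)
L = sqrt(0.6830601 / 0.0907)
L = 2.7443 cm

2.7443


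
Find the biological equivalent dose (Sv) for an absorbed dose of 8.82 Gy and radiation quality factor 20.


H = D * Q
H = 8.82 * 20
H = 176.40 Sv

176.40


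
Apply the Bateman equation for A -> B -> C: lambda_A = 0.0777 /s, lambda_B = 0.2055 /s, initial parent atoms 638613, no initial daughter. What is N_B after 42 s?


N_B(t) = lambda_A * N_A0 / (lambda_B - lambda_A) * [exp(-lambda_A*t) - exp(-lambda_B*t)]
exp(-0.0777*42) = 0.03825810; exp(-0.2055*42) = 1.784861e-04
N_B = 0.0777 * 638613 / (0.2055 - 0.0777) * (0.03825810 - 1.784861e-04)
N_B = 14785

14785


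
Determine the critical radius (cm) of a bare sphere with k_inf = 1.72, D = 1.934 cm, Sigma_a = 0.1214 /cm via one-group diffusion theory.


L^2 = D / Sigma_a = 1.934 / 0.1214 = 15.93081 cm^2
B_m^2 = (k_inf - 1) / L^2 = (1.72 - 1) / 15.93081 = 0.04519544 /cm^2
For a bare sphere: B_g = pi/R, so R_c = pi / sqrt(B_m^2)
R_c = pi / sqrt(0.04519544) = 14.778 cm

14.778


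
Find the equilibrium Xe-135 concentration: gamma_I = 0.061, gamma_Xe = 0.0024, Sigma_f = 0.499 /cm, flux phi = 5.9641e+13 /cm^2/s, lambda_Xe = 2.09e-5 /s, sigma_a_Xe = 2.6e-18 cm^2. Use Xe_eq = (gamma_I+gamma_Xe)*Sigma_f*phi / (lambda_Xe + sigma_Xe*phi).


Xe_eq = (gamma_I + gamma_Xe) * Sigma_f * phi / (lambda_Xe + sigma_Xe * phi)
Numerator = (0.061 + 0.0024) * 0.499 * 5.9641e+13 = 1.886838e+12
Denominator = 2.09e-5 + 2.6e-18 * 5.9641e+13 = 1.759666e-04
Xe_eq = 1.886838e+12 / 1.759666e-04 = 1.0723e+16 /cm^3

1.0723e+16


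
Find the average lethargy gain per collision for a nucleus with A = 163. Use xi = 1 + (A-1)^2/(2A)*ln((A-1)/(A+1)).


xi = 1 + (A-1)^2/(2A) * ln((A-1)/(A+1))
xi = 1 + (163-1)^2/(2*163) * ln((163-1)/(163 +1))
xi = 0.012220

0.012220


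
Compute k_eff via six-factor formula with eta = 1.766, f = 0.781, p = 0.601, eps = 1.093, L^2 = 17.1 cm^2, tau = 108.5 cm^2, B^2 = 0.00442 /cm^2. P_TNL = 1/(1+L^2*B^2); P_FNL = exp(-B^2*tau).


k_inf = eta*f*p*eps = 1.766*0.781*0.601*1.093 = 0.9060170
P_TNL = 1/(1 + L^2*B^2) = 1/(1 + 17.1*0.00442) = 0.9297292
P_FNL = exp(-B^2*tau) = exp(-0.00442*108.5) = 0.6190495
k_eff = k_inf * P_TNL * P_FNL = 0.9060170 * 0.9297292 * 0.6190495
k_eff = 0.52146

0.52146


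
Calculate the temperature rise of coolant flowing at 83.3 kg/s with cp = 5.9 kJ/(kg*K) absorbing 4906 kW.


dT = Q / (m_dot * cp)
dT = 4906 / (83.3 * 5.9)
dT = 9.9823 C

9.9823


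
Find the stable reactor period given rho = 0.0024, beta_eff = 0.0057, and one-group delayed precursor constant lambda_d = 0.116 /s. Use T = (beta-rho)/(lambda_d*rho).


T = (beta - rho) / (lambda_d * rho)
T = (0.0057 - 0.0024) / (0.116 * 0.0024)
T = 11.853 s

11.853


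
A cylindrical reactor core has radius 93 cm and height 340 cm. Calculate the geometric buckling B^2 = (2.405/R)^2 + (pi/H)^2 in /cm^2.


B^2 = (2.405/R)^2 + (pi/H)^2
B^2 = (2.405/93)^2 + (pi/340)^2
B^2 = 7.5413e-04 /cm^2

7.5413e-04


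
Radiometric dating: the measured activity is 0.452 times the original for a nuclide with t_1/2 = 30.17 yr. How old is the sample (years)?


lambda = ln(2) / t_half = ln(2) / 30.17 = 0.02297472 /yr
t = -ln(A/A0) / lambda
t = -ln(0.452) / 0.02297472
t = 34.563 yr

34.563


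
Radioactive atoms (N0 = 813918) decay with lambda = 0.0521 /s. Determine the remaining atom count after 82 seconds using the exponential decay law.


N = N0 * exp(-lambda * t)
N = 813918 * exp(-0.0521 * 82)
N = 11355

11355


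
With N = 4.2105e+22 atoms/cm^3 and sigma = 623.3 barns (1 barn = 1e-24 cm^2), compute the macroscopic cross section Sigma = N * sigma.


Sigma = N * sigma_barns * 1e-24
Sigma = 4.2105e+22 * 623.3 * 1e-24
Sigma = 26.244 /cm

26.244


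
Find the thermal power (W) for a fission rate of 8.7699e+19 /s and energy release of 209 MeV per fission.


P = fission_rate * E_MeV * 1.602e-13
P = 8.7699e+19 * 209 * 1.602e-13
P = 2.9363e+09 W

2.9363e+09


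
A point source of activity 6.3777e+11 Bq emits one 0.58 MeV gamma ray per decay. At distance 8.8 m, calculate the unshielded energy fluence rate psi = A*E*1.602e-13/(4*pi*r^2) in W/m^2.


psi = A * E * 1.602e-13 / (4*pi*r^2)
psi = 6.3777e+11 * 0.58 * 1.602e-13 / (4*pi*8.8^2)
psi = 6.0895e-05 W/m^2

6.0895e-05


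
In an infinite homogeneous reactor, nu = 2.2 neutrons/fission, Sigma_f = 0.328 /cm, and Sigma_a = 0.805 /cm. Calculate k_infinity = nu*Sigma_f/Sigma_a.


k_inf = nu * Sigma_f / Sigma_a
k_inf = 2.2 * 0.328 / 0.805
k_inf = 0.89640

0.89640


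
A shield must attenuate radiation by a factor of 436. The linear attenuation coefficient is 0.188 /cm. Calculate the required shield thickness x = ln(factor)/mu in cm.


x = ln(factor) / mu
x = ln(436) / 0.188
x = 32.328 cm

32.328


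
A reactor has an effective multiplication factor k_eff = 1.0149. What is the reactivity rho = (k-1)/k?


rho = (k_eff - 1) / k_eff
rho = (1.0149 - 1) / 1.0149
rho = 0.014681

0.014681


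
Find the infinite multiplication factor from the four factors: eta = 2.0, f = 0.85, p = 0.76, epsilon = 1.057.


k_inf = eta * f * p * epsilon
k_inf = 2.0 * 0.85 * 0.76 * 1.057
k_inf = 1.3656

1.3656


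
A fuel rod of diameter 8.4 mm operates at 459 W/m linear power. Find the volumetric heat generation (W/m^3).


r = D / 2 / 1000 = 8.4 / 2 / 1000 = 0.0042 m
q''' = q' / (pi * r^2)
q''' = 459 / (pi * 0.0042^2)
q''' = 8.2826e+06 W/m^3

8.2826e+06


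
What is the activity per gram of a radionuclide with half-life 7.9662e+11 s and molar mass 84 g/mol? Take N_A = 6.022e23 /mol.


lambda = ln(2) / t_half = ln(2) / 7.9662e+11 = 8.701102e-13 /s
SA = lambda * N_A / M
SA = 8.701102e-13 * 6.022e23 / 84
SA = 6.2379e+09 Bq/g

6.2379e+09


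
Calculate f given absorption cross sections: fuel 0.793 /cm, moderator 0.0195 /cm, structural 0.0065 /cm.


f = Sigma_a_fuel / (Sigma_a_fuel + Sigma_a_mod + Sigma_a_other)
f = 0.793 / (0.793 + 0.0195 + 0.0065)
f = 0.96825

0.96825


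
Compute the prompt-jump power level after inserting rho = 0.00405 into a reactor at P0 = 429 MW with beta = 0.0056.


P1/P0 = beta / (beta - rho)
P1/P0 = 0.0056 / (0.0056 - 0.00405) = 3.612903
P1 = 429 * 3.612903 = 1549.9 MW

1549.9


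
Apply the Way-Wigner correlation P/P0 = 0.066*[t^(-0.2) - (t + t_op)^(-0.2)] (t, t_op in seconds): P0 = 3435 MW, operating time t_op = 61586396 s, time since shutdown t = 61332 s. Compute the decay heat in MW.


P/P0 = 0.066 * [t^(-0.2) - (t + t_op)^(-0.2)]
P/P0 = 0.066 * [61332^(-0.2) - (61332 + 61586396)^(-0.2)]
P/P0 = 0.066 * [0.1102713 - 0.02767047] = 0.005451655
P = 3435 * 0.005451655 = 18.726 MW

18.726


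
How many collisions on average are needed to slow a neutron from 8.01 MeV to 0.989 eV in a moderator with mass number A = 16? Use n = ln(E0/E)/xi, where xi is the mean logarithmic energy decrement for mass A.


xi = 1 + (A-1)^2/(2A)*ln((A-1)/(A+1)) = 0.1199467 (for A = 16)
n = ln(E0/E) / xi
n = ln(8.01e6 / 0.989) / 0.1199467
n = ln(8.099090e+06) / 0.1199467 = 132.62

132.62


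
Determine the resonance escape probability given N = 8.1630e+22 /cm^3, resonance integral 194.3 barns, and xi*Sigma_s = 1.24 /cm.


p = exp(-N * I * 1e-24 / (xi*Sigma_s))
p = exp(-8.1630e+22 * 194.3 * 1e-24 / 1.24)
p = 2.7860e-06

2.7860e-06


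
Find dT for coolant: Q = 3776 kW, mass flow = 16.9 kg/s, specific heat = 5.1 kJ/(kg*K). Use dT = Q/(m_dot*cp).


dT = Q / (m_dot * cp)
dT = 3776 / (16.9 * 5.1)
dT = 43.810 C

43.810


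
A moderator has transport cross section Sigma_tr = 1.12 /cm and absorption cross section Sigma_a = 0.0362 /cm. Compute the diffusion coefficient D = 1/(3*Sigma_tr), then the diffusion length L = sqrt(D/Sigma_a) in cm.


D = 1 / (3 * Sigma_tr) = 1 / (3 * 1.12) = 0.2976190 cm
L = sqrt(D / Sigma_a)
L = sqrt(0.2976190 / 0.0362)
L = 2.8673 cm

2.8673


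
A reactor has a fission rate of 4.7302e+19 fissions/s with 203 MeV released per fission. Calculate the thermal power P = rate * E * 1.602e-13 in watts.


P = fission_rate * E_MeV * 1.602e-13
P = 4.7302e+19 * 203 * 1.602e-13
P = 1.5383e+09 W

1.5383e+09


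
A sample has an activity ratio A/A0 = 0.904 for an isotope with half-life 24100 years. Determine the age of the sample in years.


lambda = ln(2) / t_half = ln(2) / 24100 = 2.876129e-05 /yr
t = -ln(A/A0) / lambda
t = -ln(0.904) / 2.876129e-05
t = 3509.1 yr

3509.1


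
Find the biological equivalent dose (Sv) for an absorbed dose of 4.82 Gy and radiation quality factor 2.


H = D * Q
H = 4.82 * 2
H = 9.6400 Sv

9.6400


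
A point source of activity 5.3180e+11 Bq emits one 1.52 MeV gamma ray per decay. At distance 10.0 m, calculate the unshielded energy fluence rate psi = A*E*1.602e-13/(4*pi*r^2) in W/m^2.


psi = A * E * 1.602e-13 / (4*pi*r^2)
psi = 5.3180e+11 * 1.52 * 1.602e-13 / (4*pi*10.0^2)
psi = 1.0305e-04 W/m^2

1.0305e-04


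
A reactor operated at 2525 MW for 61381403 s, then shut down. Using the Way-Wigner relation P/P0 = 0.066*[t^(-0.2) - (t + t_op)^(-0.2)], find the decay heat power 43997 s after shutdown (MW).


P/P0 = 0.066 * [t^(-0.2) - (t + t_op)^(-0.2)]
P/P0 = 0.066 * [43997^(-0.2) - (43997 + 61381403)^(-0.2)]
P/P0 = 0.066 * [0.1178461 - 0.02769047] = 0.005950272
P = 2525 * 0.005950272 = 15.024 MW

15.024


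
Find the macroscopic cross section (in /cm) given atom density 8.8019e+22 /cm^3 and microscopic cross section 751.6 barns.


Sigma = N * sigma_barns * 1e-24
Sigma = 8.8019e+22 * 751.6 * 1e-24
Sigma = 66.155 /cm

66.155


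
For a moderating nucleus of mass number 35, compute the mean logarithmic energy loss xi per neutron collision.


xi = 1 + (A-1)^2/(2A) * ln((A-1)/(A+1))
xi = 1 + (35-1)^2/(2*35) * ln((35-1)/(35 +1))
xi = 0.056070

0.056070


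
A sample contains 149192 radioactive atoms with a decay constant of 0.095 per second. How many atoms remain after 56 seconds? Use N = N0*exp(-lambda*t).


N = N0 * exp(-lambda * t)
N = 149192 * exp(-0.095 * 56)
N = 729.96

729.96


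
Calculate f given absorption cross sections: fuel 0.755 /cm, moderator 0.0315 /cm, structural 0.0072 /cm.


f = Sigma_a_fuel / (Sigma_a_fuel + Sigma_a_mod + Sigma_a_other)
f = 0.755 / (0.755 + 0.0315 + 0.0072)
f = 0.95124

0.95124


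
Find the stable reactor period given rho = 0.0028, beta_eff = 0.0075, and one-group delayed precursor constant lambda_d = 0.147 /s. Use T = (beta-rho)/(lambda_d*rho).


T = (beta - rho) / (lambda_d * rho)
T = (0.0075 - 0.0028) / (0.147 * 0.0028)
T = 11.419 s

11.419


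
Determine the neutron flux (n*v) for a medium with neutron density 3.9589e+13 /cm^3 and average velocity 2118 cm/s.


phi = n * v
phi = 3.9589e+13 * 2118
phi = 8.3850e+16 /cm^2/s

8.3850e+16


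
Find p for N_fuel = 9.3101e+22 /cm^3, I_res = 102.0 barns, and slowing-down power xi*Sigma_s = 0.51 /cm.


p = exp(-N * I * 1e-24 / (xi*Sigma_s))
p = exp(-9.3101e+22 * 102.0 * 1e-24 / 0.51)
p = 8.1912e-09

8.1912e-09


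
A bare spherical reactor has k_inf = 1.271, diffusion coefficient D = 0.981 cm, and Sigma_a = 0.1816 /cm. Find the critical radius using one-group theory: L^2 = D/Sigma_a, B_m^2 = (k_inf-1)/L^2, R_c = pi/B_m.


L^2 = D / Sigma_a = 0.981 / 0.1816 = 5.401982 cm^2
B_m^2 = (k_inf - 1) / L^2 = (1.271 - 1) / 5.401982 = 0.05016677 /cm^2
For a bare sphere: B_g = pi/R, so R_c = pi / sqrt(B_m^2)
R_c = pi / sqrt(0.05016677) = 14.026 cm

14.026


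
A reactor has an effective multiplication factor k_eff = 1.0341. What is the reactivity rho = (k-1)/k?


rho = (k_eff - 1) / k_eff
rho = (1.0341 - 1) / 1.0341
rho = 0.032976

0.032976


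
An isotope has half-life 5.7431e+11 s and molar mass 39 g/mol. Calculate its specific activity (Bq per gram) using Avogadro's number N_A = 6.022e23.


lambda = ln(2) / t_half = ln(2) / 5.7431e+11 = 1.206922e-12 /s
SA = lambda * N_A / M
SA = 1.206922e-12 * 6.022e23 / 39
SA = 1.8636e+10 Bq/g

1.8636e+10


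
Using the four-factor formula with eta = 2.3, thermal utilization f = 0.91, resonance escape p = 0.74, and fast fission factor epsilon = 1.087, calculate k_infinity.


k_inf = eta * f * p * epsilon
k_inf = 2.3 * 0.91 * 0.74 * 1.087
k_inf = 1.6836

1.6836


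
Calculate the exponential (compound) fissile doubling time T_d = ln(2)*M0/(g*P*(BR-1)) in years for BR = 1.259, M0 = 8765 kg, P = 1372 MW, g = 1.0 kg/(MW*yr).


Breeding gain G = BR - 1 = 1.259 - 1 = 0.259
Fissile production rate = g * P * G = 1.0 * 1372 * 0.259 = 355.348 kg/yr
T_d = ln(2) * M0 / (g * P * G)
T_d = ln(2) * 8765 / 355.348 = 17.097 yr

17.097


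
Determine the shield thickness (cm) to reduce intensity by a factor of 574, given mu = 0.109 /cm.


x = ln(factor) / mu
x = ln(574) / 0.109
x = 58.281 cm

58.281


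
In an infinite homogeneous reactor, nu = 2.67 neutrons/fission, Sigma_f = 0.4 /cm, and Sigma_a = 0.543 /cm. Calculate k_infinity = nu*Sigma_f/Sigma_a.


k_inf = nu * Sigma_f / Sigma_a
k_inf = 2.67 * 0.4 / 0.543
k_inf = 1.9669

1.9669


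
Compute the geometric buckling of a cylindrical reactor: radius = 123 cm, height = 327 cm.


B^2 = (2.405/R)^2 + (pi/H)^2
B^2 = (2.405/123)^2 + (pi/327)^2
B^2 = 4.7461e-04 /cm^2

4.7461e-04


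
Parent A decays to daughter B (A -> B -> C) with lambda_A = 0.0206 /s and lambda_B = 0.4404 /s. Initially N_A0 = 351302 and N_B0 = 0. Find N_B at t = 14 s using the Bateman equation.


N_B(t) = lambda_A * N_A0 / (lambda_B - lambda_A) * [exp(-lambda_A*t) - exp(-lambda_B*t)]
exp(-0.0206*14) = 0.7494617; exp(-0.4404*14) = 0.002100458
N_B = 0.0206 * 351302 / (0.4404 - 0.0206) * (0.7494617 - 0.002100458)
N_B = 12884

12884


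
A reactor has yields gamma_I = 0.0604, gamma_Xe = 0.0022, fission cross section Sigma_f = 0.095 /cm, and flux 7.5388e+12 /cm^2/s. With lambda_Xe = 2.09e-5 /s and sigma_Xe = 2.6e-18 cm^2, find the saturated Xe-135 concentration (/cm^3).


Xe_eq = (gamma_I + gamma_Xe) * Sigma_f * phi / (lambda_Xe + sigma_Xe * phi)
Numerator = (0.0604 + 0.0022) * 0.095 * 7.5388e+12 = 4.483324e+10
Denominator = 2.09e-5 + 2.6e-18 * 7.5388e+12 = 4.050088e-05
Xe_eq = 4.483324e+10 / 4.050088e-05 = 1.1070e+15 /cm^3

1.1070e+15


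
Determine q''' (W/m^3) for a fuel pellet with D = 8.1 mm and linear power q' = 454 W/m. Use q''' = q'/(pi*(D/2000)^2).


r = D / 2 / 1000 = 8.1 / 2 / 1000 = 0.00405 m
q''' = q' / (pi * r^2)
q''' = 454 / (pi * 0.00405^2)
q''' = 8.8104e+06 W/m^3

8.8104e+06


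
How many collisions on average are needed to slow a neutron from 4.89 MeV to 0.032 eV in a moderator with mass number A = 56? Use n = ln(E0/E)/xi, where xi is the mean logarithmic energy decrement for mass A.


xi = 1 + (A-1)^2/(2A)*ln((A-1)/(A+1)) = 0.03529286 (for A = 56)
n = ln(E0/E) / xi
n = ln(4.89e6 / 0.032) / 0.03529286
n = ln(1.528125e+08) / 0.03529286 = 533.95

533.95


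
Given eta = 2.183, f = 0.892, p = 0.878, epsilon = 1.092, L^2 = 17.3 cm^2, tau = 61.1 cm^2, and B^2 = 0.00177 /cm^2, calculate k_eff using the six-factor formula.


k_inf = eta*f*p*eps = 2.183*0.892*0.878*1.092 = 1.866963
P_TNL = 1/(1 + L^2*B^2) = 1/(1 + 17.3*0.00177) = 0.9702888
P_FNL = exp(-B^2*tau) = exp(-0.00177*61.1) = 0.8974957
k_eff = k_inf * P_TNL * P_FNL = 1.866963 * 0.9702888 * 0.8974957
k_eff = 1.6258

1.6258


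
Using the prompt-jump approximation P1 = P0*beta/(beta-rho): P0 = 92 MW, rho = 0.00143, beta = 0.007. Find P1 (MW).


P1/P0 = beta / (beta - rho)
P1/P0 = 0.007 / (0.007 - 0.00143) = 1.256732
P1 = 92 * 1.256732 = 115.62 MW

115.62


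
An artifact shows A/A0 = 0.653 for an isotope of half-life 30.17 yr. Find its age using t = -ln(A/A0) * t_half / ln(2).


lambda = ln(2) / t_half = ln(2) / 30.17 = 0.02297472 /yr
t = -ln(A/A0) / lambda
t = -ln(0.653) / 0.02297472
t = 18.550 yr

18.550


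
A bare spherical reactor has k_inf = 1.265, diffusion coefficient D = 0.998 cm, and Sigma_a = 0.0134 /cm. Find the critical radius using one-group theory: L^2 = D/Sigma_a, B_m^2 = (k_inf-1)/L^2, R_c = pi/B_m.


L^2 = D / Sigma_a = 0.998 / 0.0134 = 74.47761 cm^2
B_m^2 = (k_inf - 1) / L^2 = (1.265 - 1) / 74.47761 = 0.003558116 /cm^2
For a bare sphere: B_g = pi/R, so R_c = pi / sqrt(B_m^2)
R_c = pi / sqrt(0.003558116) = 52.667 cm

52.667


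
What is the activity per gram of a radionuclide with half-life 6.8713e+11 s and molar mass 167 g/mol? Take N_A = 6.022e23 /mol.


lambda = ln(2) / t_half = ln(2) / 6.8713e+11 = 1.008757e-12 /s
SA = lambda * N_A / M
SA = 1.008757e-12 * 6.022e23 / 167
SA = 3.6376e+09 Bq/g

3.6376e+09


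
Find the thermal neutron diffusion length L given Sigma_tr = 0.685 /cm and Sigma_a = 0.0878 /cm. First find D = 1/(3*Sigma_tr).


D = 1 / (3 * Sigma_tr) = 1 / (3 * 0.685) = 0.4866180 cm
L = sqrt(D / Sigma_a)
L = sqrt(0.4866180 / 0.0878)
L = 2.3542 cm

2.3542


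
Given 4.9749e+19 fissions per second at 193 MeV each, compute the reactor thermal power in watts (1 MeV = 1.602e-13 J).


P = fission_rate * E_MeV * 1.602e-13
P = 4.9749e+19 * 193 * 1.602e-13
P = 1.5382e+09 W

1.5382e+09


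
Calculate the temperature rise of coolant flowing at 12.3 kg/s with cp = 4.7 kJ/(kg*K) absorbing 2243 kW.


dT = Q / (m_dot * cp)
dT = 2243 / (12.3 * 4.7)
dT = 38.800 C

38.800


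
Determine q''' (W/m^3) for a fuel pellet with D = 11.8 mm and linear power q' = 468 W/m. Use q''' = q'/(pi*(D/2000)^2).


r = D / 2 / 1000 = 11.8 / 2 / 1000 = 0.0059 m
q''' = q' / (pi * r^2)
q''' = 468 / (pi * 0.0059^2)
q''' = 4.2795e+06 W/m^3

4.2795e+06


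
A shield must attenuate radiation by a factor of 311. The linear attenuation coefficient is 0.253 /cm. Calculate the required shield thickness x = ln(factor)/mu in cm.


x = ln(factor) / mu
x = ln(311) / 0.253
x = 22.687 cm

22.687


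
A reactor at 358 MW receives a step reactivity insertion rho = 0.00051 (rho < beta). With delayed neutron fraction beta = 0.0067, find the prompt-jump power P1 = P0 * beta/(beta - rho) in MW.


P1/P0 = beta / (beta - rho)
P1/P0 = 0.0067 / (0.0067 - 0.00051) = 1.082391
P1 = 358 * 1.082391 = 387.50 MW

387.50


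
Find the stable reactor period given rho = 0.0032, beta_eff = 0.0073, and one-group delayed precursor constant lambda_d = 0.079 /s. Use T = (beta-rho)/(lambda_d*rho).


T = (beta - rho) / (lambda_d * rho)
T = (0.0073 - 0.0032) / (0.079 * 0.0032)
T = 16.218 s

16.218


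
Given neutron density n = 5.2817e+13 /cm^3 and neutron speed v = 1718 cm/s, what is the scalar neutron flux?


phi = n * v
phi = 5.2817e+13 * 1718
phi = 9.0740e+16 /cm^2/s

9.0740e+16


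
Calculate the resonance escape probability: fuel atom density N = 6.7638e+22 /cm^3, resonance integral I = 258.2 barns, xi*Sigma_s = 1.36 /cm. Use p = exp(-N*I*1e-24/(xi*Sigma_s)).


p = exp(-N * I * 1e-24 / (xi*Sigma_s))
p = exp(-6.7638e+22 * 258.2 * 1e-24 / 1.36)
p = 2.6491e-06

2.6491e-06


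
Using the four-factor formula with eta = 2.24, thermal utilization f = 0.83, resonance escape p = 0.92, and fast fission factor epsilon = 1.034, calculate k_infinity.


k_inf = eta * f * p * epsilon
k_inf = 2.24 * 0.83 * 0.92 * 1.034
k_inf = 1.7686

1.7686


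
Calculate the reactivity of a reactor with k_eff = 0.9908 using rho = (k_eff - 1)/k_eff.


rho = (k_eff - 1) / k_eff
rho = (0.9908 - 1) / 0.9908
rho = -0.0092854

-0.0092854


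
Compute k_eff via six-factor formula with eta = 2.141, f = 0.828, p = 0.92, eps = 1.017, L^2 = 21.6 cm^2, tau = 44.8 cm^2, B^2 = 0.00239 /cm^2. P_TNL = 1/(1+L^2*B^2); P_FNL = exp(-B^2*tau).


k_inf = eta*f*p*eps = 2.141*0.828*0.92*1.017 = 1.658654
P_TNL = 1/(1 + L^2*B^2) = 1/(1 + 21.6*0.00239) = 0.9509102
P_FNL = exp(-B^2*tau) = exp(-0.00239*44.8) = 0.8984610
k_eff = k_inf * P_TNL * P_FNL = 1.658654 * 0.9509102 * 0.8984610
k_eff = 1.4171

1.4171


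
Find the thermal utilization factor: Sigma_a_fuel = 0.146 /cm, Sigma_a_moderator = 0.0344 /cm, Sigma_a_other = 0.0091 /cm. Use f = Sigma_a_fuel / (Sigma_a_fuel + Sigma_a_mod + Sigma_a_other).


f = Sigma_a_fuel / (Sigma_a_fuel + Sigma_a_mod + Sigma_a_other)
f = 0.146 / (0.146 + 0.0344 + 0.0091)
f = 0.77045

0.77045


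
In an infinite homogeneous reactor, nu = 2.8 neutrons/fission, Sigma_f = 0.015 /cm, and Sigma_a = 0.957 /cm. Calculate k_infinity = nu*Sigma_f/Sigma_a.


k_inf = nu * Sigma_f / Sigma_a
k_inf = 2.8 * 0.015 / 0.957
k_inf = 0.043887

0.043887


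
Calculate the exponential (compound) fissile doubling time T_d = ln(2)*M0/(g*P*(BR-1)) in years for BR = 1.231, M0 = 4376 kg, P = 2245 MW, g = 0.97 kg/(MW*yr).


Breeding gain G = BR - 1 = 1.231 - 1 = 0.231
Fissile production rate = g * P * G = 0.97 * 2245 * 0.231 = 503.03715 kg/yr
T_d = ln(2) * M0 / (g * P * G)
T_d = ln(2) * 4376 / 503.03715 = 6.0298 yr

6.0298


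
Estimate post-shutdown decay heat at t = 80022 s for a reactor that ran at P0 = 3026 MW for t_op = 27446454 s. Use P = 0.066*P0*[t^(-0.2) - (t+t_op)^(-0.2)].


P/P0 = 0.066 * [t^(-0.2) - (t + t_op)^(-0.2)]
P/P0 = 0.066 * [80022^(-0.2) - (80022 + 27446454)^(-0.2)]
P/P0 = 0.066 * [0.1045582 - 0.03251246] = 0.004755019
P = 3026 * 0.004755019 = 14.389 MW

14.389


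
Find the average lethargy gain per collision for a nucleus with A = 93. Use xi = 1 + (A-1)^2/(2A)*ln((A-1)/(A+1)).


xi = 1 + (A-1)^2/(2A) * ln((A-1)/(A+1))
xi = 1 + (93-1)^2/(2*93) * ln((93-1)/(93 +1))
xi = 0.021352

0.021352


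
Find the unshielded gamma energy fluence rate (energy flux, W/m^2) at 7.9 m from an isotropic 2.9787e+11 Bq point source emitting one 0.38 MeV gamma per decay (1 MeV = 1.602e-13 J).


psi = A * E * 1.602e-13 / (4*pi*r^2)
psi = 2.9787e+11 * 0.38 * 1.602e-13 / (4*pi*7.9^2)
psi = 2.3121e-05 W/m^2

2.3121e-05


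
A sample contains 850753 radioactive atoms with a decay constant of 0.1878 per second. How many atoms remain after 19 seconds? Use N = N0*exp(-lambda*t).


N = N0 * exp(-lambda * t)
N = 850753 * exp(-0.1878 * 19)
N = 23997

23997


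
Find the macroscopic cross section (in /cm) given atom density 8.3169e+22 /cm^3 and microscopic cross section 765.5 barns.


Sigma = N * sigma_barns * 1e-24
Sigma = 8.3169e+22 * 765.5 * 1e-24
Sigma = 63.666 /cm

63.666


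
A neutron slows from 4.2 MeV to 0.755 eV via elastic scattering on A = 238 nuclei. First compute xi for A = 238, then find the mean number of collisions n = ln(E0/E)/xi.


xi = 1 + (A-1)^2/(2A)*ln((A-1)/(A+1)) = 0.008379872 (for A = 238)
n = ln(E0/E) / xi
n = ln(4.2e6 / 0.755) / 0.008379872
n = ln(5.562914e+06) / 0.008379872 = 1853.4

1853.4


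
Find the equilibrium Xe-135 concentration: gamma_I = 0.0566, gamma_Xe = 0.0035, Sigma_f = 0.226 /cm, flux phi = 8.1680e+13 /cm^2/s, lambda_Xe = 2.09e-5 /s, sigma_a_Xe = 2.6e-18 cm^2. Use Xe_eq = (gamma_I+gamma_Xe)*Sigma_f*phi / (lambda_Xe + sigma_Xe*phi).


Xe_eq = (gamma_I + gamma_Xe) * Sigma_f * phi / (lambda_Xe + sigma_Xe * phi)
Numerator = (0.0566 + 0.0035) * 0.226 * 8.1680e+13 = 1.109427e+12
Denominator = 2.09e-5 + 2.6e-18 * 8.1680e+13 = 2.332680e-04
Xe_eq = 1.109427e+12 / 2.332680e-04 = 4.7560e+15 /cm^3

4.7560e+15


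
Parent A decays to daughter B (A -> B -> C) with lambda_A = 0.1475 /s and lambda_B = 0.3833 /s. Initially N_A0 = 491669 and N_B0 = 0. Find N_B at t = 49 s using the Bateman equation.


N_B(t) = lambda_A * N_A0 / (lambda_B - lambda_A) * [exp(-lambda_A*t) - exp(-lambda_B*t)]
exp(-0.1475*49) = 7.263344e-04; exp(-0.3833*49) = 6.969656e-09
N_B = 0.1475 * 491669 / (0.3833 - 0.1475) * (7.263344e-04 - 6.969656e-09)
N_B = 223.38

223.38


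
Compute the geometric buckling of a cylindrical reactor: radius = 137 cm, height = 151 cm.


B^2 = (2.405/R)^2 + (pi/H)^2
B^2 = (2.405/137)^2 + (pi/151)^2
B^2 = 7.4103e-04 /cm^2

7.4103e-04


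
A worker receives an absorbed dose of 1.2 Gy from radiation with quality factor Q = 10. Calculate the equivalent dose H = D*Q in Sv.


H = D * Q
H = 1.2 * 10
H = 12.000 Sv

12.000


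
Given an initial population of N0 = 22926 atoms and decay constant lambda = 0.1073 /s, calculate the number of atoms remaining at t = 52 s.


N = N0 * exp(-lambda * t)
N = 22926 * exp(-0.1073 * 52)
N = 86.524

86.524


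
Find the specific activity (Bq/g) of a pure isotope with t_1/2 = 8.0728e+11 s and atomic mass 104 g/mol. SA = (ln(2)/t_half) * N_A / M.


lambda = ln(2) / t_half = ln(2) / 8.0728e+11 = 8.586205e-13 /s
SA = lambda * N_A / M
SA = 8.586205e-13 * 6.022e23 / 104
SA = 4.9717e+09 Bq/g

4.9717e+09


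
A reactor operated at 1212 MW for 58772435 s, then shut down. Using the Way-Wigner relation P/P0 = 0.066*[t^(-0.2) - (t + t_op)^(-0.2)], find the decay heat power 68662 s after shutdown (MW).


P/P0 = 0.066 * [t^(-0.2) - (t + t_op)^(-0.2)]
P/P0 = 0.066 * [68662^(-0.2) - (68662 + 58772435)^(-0.2)]
P/P0 = 0.066 * [0.1078094 - 0.02792954] = 0.005272071
P = 1212 * 0.005272071 = 6.3898 MW

6.3898


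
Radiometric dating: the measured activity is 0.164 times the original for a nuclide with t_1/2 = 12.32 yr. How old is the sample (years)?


lambda = ln(2) / t_half = ln(2) / 12.32 = 0.05626195 /yr
t = -ln(A/A0) / lambda
t = -ln(0.164) / 0.05626195
t = 32.133 yr

32.133


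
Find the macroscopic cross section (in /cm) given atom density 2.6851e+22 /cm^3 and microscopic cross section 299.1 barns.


Sigma = N * sigma_barns * 1e-24
Sigma = 2.6851e+22 * 299.1 * 1e-24
Sigma = 8.0311 /cm

8.0311


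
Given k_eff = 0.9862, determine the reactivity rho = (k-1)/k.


rho = (k_eff - 1) / k_eff
rho = (0.9862 - 1) / 0.9862
rho = -0.013993

-0.013993


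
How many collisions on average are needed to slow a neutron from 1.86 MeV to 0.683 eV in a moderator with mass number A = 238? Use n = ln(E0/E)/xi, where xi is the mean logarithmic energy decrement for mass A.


xi = 1 + (A-1)^2/(2A)*ln((A-1)/(A+1)) = 0.008379872 (for A = 238)
n = ln(E0/E) / xi
n = ln(1.86e6 / 0.683) / 0.008379872
n = ln(2.723280e+06) / 0.008379872 = 1768.2

1768.2


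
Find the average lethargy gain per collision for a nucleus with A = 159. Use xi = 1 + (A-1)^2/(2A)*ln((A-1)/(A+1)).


xi = 1 + (A-1)^2/(2A) * ln((A-1)/(A+1))
xi = 1 + (159-1)^2/(2*159) * ln((159-1)/(159 +1))
xi = 0.012526

0.012526


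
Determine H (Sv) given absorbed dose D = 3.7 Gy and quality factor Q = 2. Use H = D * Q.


H = D * Q
H = 3.7 * 2
H = 7.4000 Sv

7.4000


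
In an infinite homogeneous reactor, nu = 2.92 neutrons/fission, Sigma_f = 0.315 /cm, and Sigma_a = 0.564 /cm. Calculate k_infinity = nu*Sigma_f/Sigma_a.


k_inf = nu * Sigma_f / Sigma_a
k_inf = 2.92 * 0.315 / 0.564
k_inf = 1.6309

1.6309


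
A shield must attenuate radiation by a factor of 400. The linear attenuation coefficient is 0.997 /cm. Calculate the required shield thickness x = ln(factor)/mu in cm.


x = ln(factor) / mu
x = ln(400) / 0.997
x = 6.0095 cm

6.0095


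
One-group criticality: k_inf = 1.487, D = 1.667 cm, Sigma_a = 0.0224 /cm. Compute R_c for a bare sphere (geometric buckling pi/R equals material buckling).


L^2 = D / Sigma_a = 1.667 / 0.0224 = 74.41964 cm^2
B_m^2 = (k_inf - 1) / L^2 = (1.487 - 1) / 74.41964 = 0.006543971 /cm^2
For a bare sphere: B_g = pi/R, so R_c = pi / sqrt(B_m^2)
R_c = pi / sqrt(0.006543971) = 38.836 cm

38.836


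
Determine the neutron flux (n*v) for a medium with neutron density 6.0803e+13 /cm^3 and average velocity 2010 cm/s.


phi = n * v
phi = 6.0803e+13 * 2010
phi = 1.2221e+17 /cm^2/s

1.2221e+17


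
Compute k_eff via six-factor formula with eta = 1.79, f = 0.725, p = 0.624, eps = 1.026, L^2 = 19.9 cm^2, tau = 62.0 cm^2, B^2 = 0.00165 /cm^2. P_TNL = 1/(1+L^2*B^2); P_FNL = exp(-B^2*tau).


k_inf = eta*f*p*eps = 1.79*0.725*0.624*1.026 = 0.8308507
P_TNL = 1/(1 + L^2*B^2) = 1/(1 + 19.9*0.00165) = 0.9682089
P_FNL = exp(-B^2*tau) = exp(-0.00165*62.0) = 0.9027587
k_eff = k_inf * P_TNL * P_FNL = 0.8308507 * 0.9682089 * 0.9027587
k_eff = 0.72621

0.72621


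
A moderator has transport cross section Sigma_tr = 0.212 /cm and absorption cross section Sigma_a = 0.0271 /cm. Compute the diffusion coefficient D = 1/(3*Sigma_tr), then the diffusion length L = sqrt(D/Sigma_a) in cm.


D = 1 / (3 * Sigma_tr) = 1 / (3 * 0.212) = 1.572327 cm
L = sqrt(D / Sigma_a)
L = sqrt(1.572327 / 0.0271)
L = 7.6170 cm

7.6170


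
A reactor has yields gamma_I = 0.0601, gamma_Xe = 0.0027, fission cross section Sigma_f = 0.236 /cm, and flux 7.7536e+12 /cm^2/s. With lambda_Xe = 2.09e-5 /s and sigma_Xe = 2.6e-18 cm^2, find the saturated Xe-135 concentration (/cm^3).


Xe_eq = (gamma_I + gamma_Xe) * Sigma_f * phi / (lambda_Xe + sigma_Xe * phi)
Numerator = (0.0601 + 0.0027) * 0.236 * 7.7536e+12 = 1.149146e+11
Denominator = 2.09e-5 + 2.6e-18 * 7.7536e+12 = 4.105936e-05
Xe_eq = 1.149146e+11 / 4.105936e-05 = 2.7987e+15 /cm^3

2.7987e+15


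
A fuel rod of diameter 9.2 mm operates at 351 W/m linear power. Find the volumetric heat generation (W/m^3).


r = D / 2 / 1000 = 9.2 / 2 / 1000 = 0.0046 m
q''' = q' / (pi * r^2)
q''' = 351 / (pi * 0.0046^2)
q''' = 5.2801e+06 W/m^3

5.2801e+06


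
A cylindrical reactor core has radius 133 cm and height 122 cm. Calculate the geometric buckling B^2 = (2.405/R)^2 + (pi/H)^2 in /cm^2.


B^2 = (2.405/R)^2 + (pi/H)^2
B^2 = (2.405/133)^2 + (pi/122)^2
B^2 = 9.9009e-04 /cm^2

9.9009e-04


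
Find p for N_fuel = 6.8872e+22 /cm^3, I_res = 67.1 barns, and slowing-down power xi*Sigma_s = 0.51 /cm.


p = exp(-N * I * 1e-24 / (xi*Sigma_s))
p = exp(-6.8872e+22 * 67.1 * 1e-24 / 0.51)
p = 1.1606e-04

1.1606e-04


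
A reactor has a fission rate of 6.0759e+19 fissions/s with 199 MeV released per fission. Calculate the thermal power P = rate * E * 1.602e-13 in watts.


P = fission_rate * E_MeV * 1.602e-13
P = 6.0759e+19 * 199 * 1.602e-13
P = 1.9370e+09 W

1.9370e+09


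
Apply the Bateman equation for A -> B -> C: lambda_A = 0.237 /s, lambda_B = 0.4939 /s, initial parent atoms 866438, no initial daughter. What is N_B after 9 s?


N_B(t) = lambda_A * N_A0 / (lambda_B - lambda_A) * [exp(-lambda_A*t) - exp(-lambda_B*t)]
exp(-0.237*9) = 0.1184813; exp(-0.4939*9) = 0.01173593
N_B = 0.237 * 866438 / (0.4939 - 0.237) * (0.1184813 - 0.01173593)
N_B = 85324

85324


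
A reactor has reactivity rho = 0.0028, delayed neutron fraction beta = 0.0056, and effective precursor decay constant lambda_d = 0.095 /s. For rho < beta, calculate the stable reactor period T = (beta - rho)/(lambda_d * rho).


T = (beta - rho) / (lambda_d * rho)
T = (0.0056 - 0.0028) / (0.095 * 0.0028)
T = 10.526 s

10.526


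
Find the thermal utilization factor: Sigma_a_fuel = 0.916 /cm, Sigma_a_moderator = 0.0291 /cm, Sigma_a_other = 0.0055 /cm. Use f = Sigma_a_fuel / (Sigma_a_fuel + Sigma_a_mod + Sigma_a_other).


f = Sigma_a_fuel / (Sigma_a_fuel + Sigma_a_mod + Sigma_a_other)
f = 0.916 / (0.916 + 0.0291 + 0.0055)
f = 0.96360

0.96360


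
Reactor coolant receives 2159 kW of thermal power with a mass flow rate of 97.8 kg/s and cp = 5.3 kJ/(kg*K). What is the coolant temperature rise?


dT = Q / (m_dot * cp)
dT = 2159 / (97.8 * 5.3)
dT = 4.1652 C

4.1652


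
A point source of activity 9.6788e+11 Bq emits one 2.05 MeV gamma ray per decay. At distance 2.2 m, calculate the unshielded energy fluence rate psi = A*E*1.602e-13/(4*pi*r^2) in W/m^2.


psi = A * E * 1.602e-13 / (4*pi*r^2)
psi = 9.6788e+11 * 2.05 * 1.602e-13 / (4*pi*2.2^2)
psi = 0.0052262 W/m^2

0.0052262
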